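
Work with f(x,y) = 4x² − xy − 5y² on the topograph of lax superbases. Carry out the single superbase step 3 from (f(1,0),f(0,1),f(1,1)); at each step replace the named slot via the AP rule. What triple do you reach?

start (4,-5,-2) = (f(1,0),f(0,1),f(1,1))
replace slot 3: 2·(4+(-5)) − (-2) = 0 → (4,-5,0)

4,-5,0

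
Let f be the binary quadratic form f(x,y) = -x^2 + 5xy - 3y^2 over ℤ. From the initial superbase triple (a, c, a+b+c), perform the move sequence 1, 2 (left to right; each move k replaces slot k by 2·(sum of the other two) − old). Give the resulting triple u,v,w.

start (-1,-3,1) = (f(1,0),f(0,1),f(1,1))
replace slot 1: 2·((-3)+1) − (-1) = -3 → (-3,-3,1)
replace slot 2: 2·((-3)+1) − (-3) = -1 → (-3,-1,1)

-3,-1,1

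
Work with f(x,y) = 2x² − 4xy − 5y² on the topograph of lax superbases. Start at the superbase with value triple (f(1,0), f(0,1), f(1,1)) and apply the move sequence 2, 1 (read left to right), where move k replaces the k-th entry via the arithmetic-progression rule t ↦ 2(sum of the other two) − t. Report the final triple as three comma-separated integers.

start (2,-5,-7) = (f(1,0),f(0,1),f(1,1))
replace slot 2: 2·(2+(-7)) − (-5) = -5 → (2,-5,-7)
replace slot 1: 2·((-5)+(-7)) − 2 = -26 → (-26,-5,-7)

-26,-5,-7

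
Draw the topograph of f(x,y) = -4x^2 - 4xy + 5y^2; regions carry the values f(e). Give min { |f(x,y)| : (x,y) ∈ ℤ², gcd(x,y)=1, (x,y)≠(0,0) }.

descent: ρ → (5,4,-4)  [lands on river]
river: ρ → (-4,4,5)
river: ρ → (5,6,-3)
river: ρ → (-3,6,5)
closes: descent 1, river 4
min |a| on river = 3

3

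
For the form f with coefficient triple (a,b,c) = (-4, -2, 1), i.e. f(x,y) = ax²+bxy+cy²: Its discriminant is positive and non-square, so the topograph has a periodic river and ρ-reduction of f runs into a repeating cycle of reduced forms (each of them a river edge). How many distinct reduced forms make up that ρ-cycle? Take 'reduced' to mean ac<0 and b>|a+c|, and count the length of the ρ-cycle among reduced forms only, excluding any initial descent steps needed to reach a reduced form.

D = 20, ⌊√D⌋ = 4
descent: ρ → (1,4,-1)  [lands on river]
river: ρ → (-1,4,1)
ρ-cycle length = 2 (tail of 1 descent step not counted)

2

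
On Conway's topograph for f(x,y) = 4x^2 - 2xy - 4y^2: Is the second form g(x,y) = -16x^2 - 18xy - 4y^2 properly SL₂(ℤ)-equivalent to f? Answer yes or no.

D₁ = 68, D₂ = 68
river cycle of f (length 6): (-4, 2, 4), (4, 6, -2), (-2, 6, 4), (4, 2, -4), (-4, 6, 2), (2, 6, -4)
river cycle of g (length 6): (-4, 2, 4), (4, 6, -2), (-2, 6, 4), (4, 2, -4), (-4, 6, 2), (2, 6, -4)
cycles coincide ⇒ equivalent

yes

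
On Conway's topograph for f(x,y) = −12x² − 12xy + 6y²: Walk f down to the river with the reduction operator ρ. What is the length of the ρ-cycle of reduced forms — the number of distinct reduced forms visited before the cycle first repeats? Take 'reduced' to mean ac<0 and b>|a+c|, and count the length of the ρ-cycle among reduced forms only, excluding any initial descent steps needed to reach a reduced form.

D = 432, ⌊√D⌋ = 20
descent: ρ → (6,12,-12)  [lands on river]
river: ρ → (-12,12,6)
ρ-cycle length = 2 (tail of 1 descent step not counted)

2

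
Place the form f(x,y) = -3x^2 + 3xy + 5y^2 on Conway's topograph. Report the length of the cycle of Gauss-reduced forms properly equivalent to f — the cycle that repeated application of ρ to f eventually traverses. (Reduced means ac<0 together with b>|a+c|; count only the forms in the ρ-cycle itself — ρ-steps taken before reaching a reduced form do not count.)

D = 69, ⌊√D⌋ = 8
river: ρ → (5,7,-1)
river: ρ → (-1,7,5)
river: ρ → (5,3,-3)
river: ρ → (-3,3,5)
ρ-cycle length = 4 (tail of 0 descent steps not counted)

4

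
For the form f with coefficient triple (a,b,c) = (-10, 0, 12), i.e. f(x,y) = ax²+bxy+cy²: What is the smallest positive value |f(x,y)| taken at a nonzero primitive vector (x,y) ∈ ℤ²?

descent: ρ → (12,0,-10)
descent: ρ → (-10,20,2)  [lands on river]
river: ρ → (2,20,-10)
closes: descent 2, river 2
min |a| on river = 2

2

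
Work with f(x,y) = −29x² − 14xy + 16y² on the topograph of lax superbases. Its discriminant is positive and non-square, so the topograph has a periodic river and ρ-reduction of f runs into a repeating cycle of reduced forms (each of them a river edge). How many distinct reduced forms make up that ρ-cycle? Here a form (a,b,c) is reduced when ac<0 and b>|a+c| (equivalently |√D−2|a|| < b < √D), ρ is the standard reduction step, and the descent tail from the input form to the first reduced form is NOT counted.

D = 2052, ⌊√D⌋ = 45
descent: ρ → (16,14,-29)  [lands on river]
river: ρ → (-29,44,1)
river: ρ → (1,44,-29)
river: ρ → (-29,14,16)
river: ρ → (16,18,-27)
river: ρ → (-27,36,7)
river: ρ → (7,34,-32)
river: ρ → (-32,30,9)
river: ρ → (9,42,-8)
river: ρ → (-8,38,19)
river: ρ → (19,38,-8)
river: ρ → (-8,42,9)
river: ρ → (9,30,-32)
river: ρ → (-32,34,7)
river: ρ → (7,36,-27)
river: ρ → (-27,18,16)
ρ-cycle length = 16 (tail of 1 descent step not counted)

16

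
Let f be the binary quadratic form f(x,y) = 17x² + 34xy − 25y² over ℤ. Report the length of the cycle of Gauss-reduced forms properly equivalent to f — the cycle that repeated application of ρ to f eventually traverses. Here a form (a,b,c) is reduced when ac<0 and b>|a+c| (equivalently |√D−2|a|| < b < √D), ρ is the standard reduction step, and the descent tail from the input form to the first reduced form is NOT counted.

D = 2856, ⌊√D⌋ = 53
river: ρ → (-25,16,26)
river: ρ → (26,36,-15)
river: ρ → (-15,24,38)
river: ρ → (38,52,-1)
river: ρ → (-1,52,38)
river: ρ → (38,24,-15)
river: ρ → (-15,36,26)
river: ρ → (26,16,-25)
river: ρ → (-25,34,17)
river: ρ → (17,34,-25)
ρ-cycle length = 10 (tail of 0 descent steps not counted)

10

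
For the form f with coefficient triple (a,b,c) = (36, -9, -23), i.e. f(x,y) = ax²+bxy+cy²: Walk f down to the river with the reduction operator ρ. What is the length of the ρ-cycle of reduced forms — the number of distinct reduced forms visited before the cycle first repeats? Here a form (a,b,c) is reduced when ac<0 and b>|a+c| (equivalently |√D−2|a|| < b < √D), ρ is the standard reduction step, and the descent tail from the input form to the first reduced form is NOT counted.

D = 3393, ⌊√D⌋ = 58
descent: ρ → (-23,55,4)  [lands on river]
river: ρ → (4,57,-9)
river: ρ → (-9,51,22)
river: ρ → (22,37,-23)
ρ-cycle length = 4 (tail of 1 descent step not counted)

4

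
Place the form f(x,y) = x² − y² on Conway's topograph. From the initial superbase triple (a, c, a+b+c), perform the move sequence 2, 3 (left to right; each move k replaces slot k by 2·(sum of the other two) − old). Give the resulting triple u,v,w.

start (1,-1,0) = (f(1,0),f(0,1),f(1,1))
replace slot 2: 2·(1+0) − (-1) = 3 → (1,3,0)
replace slot 3: 2·(1+3) − 0 = 8 → (1,3,8)

1,3,8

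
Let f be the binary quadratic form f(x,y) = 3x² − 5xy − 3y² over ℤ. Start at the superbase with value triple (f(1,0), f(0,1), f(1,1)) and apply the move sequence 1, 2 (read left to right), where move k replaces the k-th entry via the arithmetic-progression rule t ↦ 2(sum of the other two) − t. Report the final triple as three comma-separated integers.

start (3,-3,-5) = (f(1,0),f(0,1),f(1,1))
replace slot 1: 2·((-3)+(-5)) − 3 = -19 → (-19,-3,-5)
replace slot 2: 2·((-19)+(-5)) − (-3) = -45 → (-19,-45,-5)

-19,-45,-5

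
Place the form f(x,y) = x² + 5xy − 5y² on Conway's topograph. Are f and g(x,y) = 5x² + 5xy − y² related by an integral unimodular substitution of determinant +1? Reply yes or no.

D₁ = 45, D₂ = 45
river cycle of f (length 2): (-5, 5, 1), (1, 5, -5)
river cycle of g (length 2): (-1, 5, 5), (5, 5, -1)
cycles differ ⇒ inequivalent

no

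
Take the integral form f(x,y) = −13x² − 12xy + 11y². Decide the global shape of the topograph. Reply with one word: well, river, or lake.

D = b²−4ac = (-12)² − 4·(-13)·11 = 716
D > 0 non-square ⇒ indefinite ⇒ periodic river

river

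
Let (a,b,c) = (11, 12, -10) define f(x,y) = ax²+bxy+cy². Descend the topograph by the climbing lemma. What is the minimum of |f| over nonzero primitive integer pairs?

river: ρ → (-10,8,13)
river: ρ → (13,18,-5)
river: ρ → (-5,22,5)
river: ρ → (5,18,-13)
river: ρ → (-13,8,10)
river: ρ → (10,12,-11)
river: ρ → (-11,10,11)
river: ρ → (11,12,-10)
closes: descent 0, river 8
min |a| on river = 5

5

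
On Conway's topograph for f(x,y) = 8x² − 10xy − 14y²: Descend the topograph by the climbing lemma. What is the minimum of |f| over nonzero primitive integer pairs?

descent: ρ → (-14,10,8)  [lands on river]
river: ρ → (8,22,-2)
river: ρ → (-2,22,8)
river: ρ → (8,10,-14)
river: ρ → (-14,18,4)
river: ρ → (4,22,-4)
river: ρ → (-4,18,14)
river: ρ → (14,10,-8)
river: ρ → (-8,22,2)
river: ρ → (2,22,-8)
river: ρ → (-8,10,14)
river: ρ → (14,18,-4)
river: ρ → (-4,22,4)
river: ρ → (4,18,-14)
closes: descent 1, river 14
min |a| on river = 2

2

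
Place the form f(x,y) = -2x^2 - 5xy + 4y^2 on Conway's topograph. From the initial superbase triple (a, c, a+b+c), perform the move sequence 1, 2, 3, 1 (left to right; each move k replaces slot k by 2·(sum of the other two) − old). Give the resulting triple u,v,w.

start (-2,4,-3) = (f(1,0),f(0,1),f(1,1))
replace slot 1: 2·(4+(-3)) − (-2) = 4 → (4,4,-3)
replace slot 2: 2·(4+(-3)) − 4 = -2 → (4,-2,-3)
replace slot 3: 2·(4+(-2)) − (-3) = 7 → (4,-2,7)
replace slot 1: 2·((-2)+7) − 4 = 6 → (6,-2,7)

6,-2,7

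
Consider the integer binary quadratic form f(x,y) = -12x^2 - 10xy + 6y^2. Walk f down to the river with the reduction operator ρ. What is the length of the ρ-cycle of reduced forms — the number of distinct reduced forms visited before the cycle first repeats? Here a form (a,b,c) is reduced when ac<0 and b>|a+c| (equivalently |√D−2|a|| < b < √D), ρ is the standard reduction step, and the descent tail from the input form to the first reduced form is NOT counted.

D = 388, ⌊√D⌋ = 19
descent: ρ → (6,10,-12)  [lands on river]
river: ρ → (-12,14,4)
river: ρ → (4,18,-4)
river: ρ → (-4,14,12)
river: ρ → (12,10,-6)
river: ρ → (-6,14,8)
river: ρ → (8,18,-2)
river: ρ → (-2,18,8)
river: ρ → (8,14,-6)
river: ρ → (-6,10,12)
river: ρ → (12,14,-4)
river: ρ → (-4,18,4)
river: ρ → (4,14,-12)
river: ρ → (-12,10,6)
river: ρ → (6,14,-8)
river: ρ → (-8,18,2)
river: ρ → (2,18,-8)
river: ρ → (-8,14,6)
ρ-cycle length = 18 (tail of 1 descent step not counted)

18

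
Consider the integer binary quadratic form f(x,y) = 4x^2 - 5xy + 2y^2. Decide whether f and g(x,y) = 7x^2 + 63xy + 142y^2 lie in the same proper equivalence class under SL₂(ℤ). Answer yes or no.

D₁ = -7, D₂ = -7
f: translate: b→3 (≡-5 mod 8), so (4,-5,2)→(4,3,1)
f: flip: (4,3,1)→(1,-3,4)
f: translate: b→1 (≡-3 mod 2), so (1,-3,4)→(1,1,2)
f: reduced (well bottom): (1,1,2) with a≤c, −a<b≤a
g: translate: b→7 (≡63 mod 14), so (7,63,142)→(7,7,2)
g: flip: (7,7,2)→(2,-7,7)
g: translate: b→1 (≡-7 mod 4), so (2,-7,7)→(2,1,1)
g: flip: (2,1,1)→(1,-1,2)
g: translate: b→1 (≡-1 mod 2), so (1,-1,2)→(1,1,2)
g: reduced (well bottom): (1,1,2) with a≤c, −a<b≤a
reduced forms (1, 1, 2) vs (1, 1, 2) ⇒ equivalent

yes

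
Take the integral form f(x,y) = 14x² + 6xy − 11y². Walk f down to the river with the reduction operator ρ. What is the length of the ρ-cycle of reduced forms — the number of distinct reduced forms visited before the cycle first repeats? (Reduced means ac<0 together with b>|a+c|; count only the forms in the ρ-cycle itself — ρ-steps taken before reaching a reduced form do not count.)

D = 652, ⌊√D⌋ = 25
river: ρ → (-11,16,9)
river: ρ → (9,20,-7)
river: ρ → (-7,22,6)
river: ρ → (6,14,-19)
river: ρ → (-19,24,1)
river: ρ → (1,24,-19)
river: ρ → (-19,14,6)
river: ρ → (6,22,-7)
river: ρ → (-7,20,9)
river: ρ → (9,16,-11)
river: ρ → (-11,6,14)
river: ρ → (14,22,-3)
river: ρ → (-3,20,21)
river: ρ → (21,22,-2)
river: ρ → (-2,22,21)
river: ρ → (21,20,-3)
river: ρ → (-3,22,14)
river: ρ → (14,6,-11)
ρ-cycle length = 18 (tail of 0 descent steps not counted)

18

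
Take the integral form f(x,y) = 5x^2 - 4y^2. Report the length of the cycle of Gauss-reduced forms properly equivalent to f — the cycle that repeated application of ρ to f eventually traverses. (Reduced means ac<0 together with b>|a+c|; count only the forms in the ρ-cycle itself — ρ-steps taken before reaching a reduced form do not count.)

D = 80, ⌊√D⌋ = 8
descent: ρ → (-4,8,1)  [lands on river]
river: ρ → (1,8,-4)
ρ-cycle length = 2 (tail of 1 descent step not counted)

2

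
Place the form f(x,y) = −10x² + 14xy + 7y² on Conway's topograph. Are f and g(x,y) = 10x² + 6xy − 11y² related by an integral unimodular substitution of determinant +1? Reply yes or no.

D₁ = 476, D₂ = 476
river cycle of f (length 8): (7, 14, -10), (-10, 6, 11), (11, 16, -5), (-5, 14, 14), (14, 14, -5), (-5, 16, 11), (11, 6, -10), (-10, 14, 7)
river cycle of g (length 8): (-11, 16, 5), (5, 14, -14), (-14, 14, 5), (5, 16, -11), (-11, 6, 10), (10, 14, -7), (-7, 14, 10), (10, 6, -11)
cycles differ ⇒ inequivalent

no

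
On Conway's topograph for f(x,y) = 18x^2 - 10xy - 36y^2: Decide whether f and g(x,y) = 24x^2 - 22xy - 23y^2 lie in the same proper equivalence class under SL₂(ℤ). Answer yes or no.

D₁ = 2692, D₂ = 2692
river cycle of f (length 58): (18, 26, -28), (-28, 30, 16), (16, 34, -24), (-24, 14, 26), (26, 38, -12), (-12, 34, 32), (32, 30, -14), (-14, 26, 36), (36, 46, -4), (-4, 50, 12), … (48 more)
river cycle of g (length 62): (-23, 22, 24), (24, 26, -21), (-21, 16, 29), (29, 42, -8), (-8, 38, 39), (39, 40, -7), (-7, 44, 27), (27, 10, -24), (-24, 38, 13), (13, 40, -21), … (52 more)
cycles differ ⇒ inequivalent

no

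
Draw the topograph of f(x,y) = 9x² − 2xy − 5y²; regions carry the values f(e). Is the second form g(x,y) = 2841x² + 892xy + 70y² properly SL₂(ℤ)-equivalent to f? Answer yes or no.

D₁ = 184, D₂ = 184
river cycle of f (length 12): (-5, 12, 2), (2, 12, -5), (-5, 8, 6), (6, 4, -7), (-7, 10, 3), (3, 8, -10), (-10, 12, 1), (1, 12, -10), (-10, 8, 3), (3, 10, -7), … (2 more)
river cycle of g (length 12): (-5, 12, 2), (2, 12, -5), (-5, 8, 6), (6, 4, -7), (-7, 10, 3), (3, 8, -10), (-10, 12, 1), (1, 12, -10), (-10, 8, 3), (3, 10, -7), … (2 more)
cycles coincide ⇒ equivalent

yes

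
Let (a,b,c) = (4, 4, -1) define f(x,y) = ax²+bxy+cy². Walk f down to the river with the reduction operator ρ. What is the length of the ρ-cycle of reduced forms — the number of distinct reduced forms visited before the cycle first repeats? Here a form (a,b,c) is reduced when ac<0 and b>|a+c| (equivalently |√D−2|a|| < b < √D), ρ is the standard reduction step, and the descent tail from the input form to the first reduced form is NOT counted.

D = 32, ⌊√D⌋ = 5
river: ρ → (-1,4,4)
river: ρ → (4,4,-1)
ρ-cycle length = 2 (tail of 0 descent steps not counted)

2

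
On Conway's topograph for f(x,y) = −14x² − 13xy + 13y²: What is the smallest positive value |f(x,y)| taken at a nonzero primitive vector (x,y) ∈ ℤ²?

descent: ρ → (13,13,-14)  [lands on river]
river: ρ → (-14,15,12)
river: ρ → (12,9,-17)
river: ρ → (-17,25,4)
river: ρ → (4,23,-23)
river: ρ → (-23,23,4)
river: ρ → (4,25,-17)
river: ρ → (-17,9,12)
river: ρ → (12,15,-14)
river: ρ → (-14,13,13)
closes: descent 1, river 10
min |a| on river = 4

4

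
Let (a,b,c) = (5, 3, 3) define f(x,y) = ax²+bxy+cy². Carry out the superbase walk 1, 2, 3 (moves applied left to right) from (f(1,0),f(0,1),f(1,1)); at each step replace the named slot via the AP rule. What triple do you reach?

start (5,3,11) = (f(1,0),f(0,1),f(1,1))
replace slot 1: 2·(3+11) − 5 = 23 → (23,3,11)
replace slot 2: 2·(23+11) − 3 = 65 → (23,65,11)
replace slot 3: 2·(23+65) − 11 = 165 → (23,65,165)

23,65,165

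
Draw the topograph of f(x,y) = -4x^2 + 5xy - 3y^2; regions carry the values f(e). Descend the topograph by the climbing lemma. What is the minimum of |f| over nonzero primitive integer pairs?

translate: b→3 (≡-5 mod 8), so (4,-5,3)→(4,3,2)
flip: (4,3,2)→(2,-3,4)
translate: b→1 (≡-3 mod 4), so (2,-3,4)→(2,1,3)
reduced (well bottom): (2,1,3) with a≤c, −a<b≤a
well minimum |f| = |-2| = 2 (negative-definite)

2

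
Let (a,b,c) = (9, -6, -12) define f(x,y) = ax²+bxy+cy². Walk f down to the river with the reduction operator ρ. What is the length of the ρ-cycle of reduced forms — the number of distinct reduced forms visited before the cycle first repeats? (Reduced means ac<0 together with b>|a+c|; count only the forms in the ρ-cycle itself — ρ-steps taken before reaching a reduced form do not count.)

D = 468, ⌊√D⌋ = 21
descent: ρ → (-12,6,9)  [lands on river]
river: ρ → (9,12,-9)
river: ρ → (-9,6,12)
river: ρ → (12,18,-3)
river: ρ → (-3,18,12)
river: ρ → (12,6,-9)
river: ρ → (-9,12,9)
river: ρ → (9,6,-12)
river: ρ → (-12,18,3)
river: ρ → (3,18,-12)
ρ-cycle length = 10 (tail of 1 descent step not counted)

10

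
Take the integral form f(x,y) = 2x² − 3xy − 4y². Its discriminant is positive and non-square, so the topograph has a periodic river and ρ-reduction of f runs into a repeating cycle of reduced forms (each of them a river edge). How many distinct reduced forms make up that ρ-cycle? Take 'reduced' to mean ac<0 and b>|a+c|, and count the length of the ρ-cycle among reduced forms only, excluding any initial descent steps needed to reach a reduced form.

D = 41, ⌊√D⌋ = 6
descent: ρ → (-4,3,2)  [lands on river]
river: ρ → (2,5,-2)
river: ρ → (-2,3,4)
river: ρ → (4,5,-1)
river: ρ → (-1,5,4)
river: ρ → (4,3,-2)
river: ρ → (-2,5,2)
river: ρ → (2,3,-4)
river: ρ → (-4,5,1)
river: ρ → (1,5,-4)
ρ-cycle length = 10 (tail of 1 descent step not counted)

10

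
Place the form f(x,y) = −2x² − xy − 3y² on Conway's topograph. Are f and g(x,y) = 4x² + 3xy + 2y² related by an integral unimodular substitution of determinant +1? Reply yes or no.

D₁ = -23, D₂ = -23
f is negative-definite; reduce −f:
−f: reduced (well bottom): (2,1,3) with a≤c, −a<b≤a
flip sign back: reduced form of f is (-2,-1,-3)
g: flip: (4,3,2)→(2,-3,4)
g: translate: b→1 (≡-3 mod 4), so (2,-3,4)→(2,1,3)
g: reduced (well bottom): (2,1,3) with a≤c, −a<b≤a
reduced forms (-2, -1, -3) vs (2, 1, 3) ⇒ inequivalent

no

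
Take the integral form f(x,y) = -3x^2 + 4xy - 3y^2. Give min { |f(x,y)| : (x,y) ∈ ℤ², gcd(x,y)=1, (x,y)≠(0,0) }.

translate: b→2 (≡-4 mod 6), so (3,-4,3)→(3,2,2)
flip: (3,2,2)→(2,-2,3)
translate: b→2 (≡-2 mod 4), so (2,-2,3)→(2,2,3)
reduced (well bottom): (2,2,3) with a≤c, −a<b≤a
well minimum |f| = |-2| = 2 (negative-definite)

2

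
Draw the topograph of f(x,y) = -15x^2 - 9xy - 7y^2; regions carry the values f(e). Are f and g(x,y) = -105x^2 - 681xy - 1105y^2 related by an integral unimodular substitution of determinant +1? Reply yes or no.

D₁ = -339, D₂ = -339
f is negative-definite; reduce −f:
−f: flip: (15,9,7)→(7,-9,15)
−f: translate: b→5 (≡-9 mod 14), so (7,-9,15)→(7,5,13)
−f: reduced (well bottom): (7,5,13) with a≤c, −a<b≤a
flip sign back: reduced form of f is (-7,-5,-13)
g is negative-definite; reduce −g:
−g: translate: b→51 (≡681 mod 210), so (105,681,1105)→(105,51,7)
−g: flip: (105,51,7)→(7,-51,105)
−g: translate: b→5 (≡-51 mod 14), so (7,-51,105)→(7,5,13)
−g: reduced (well bottom): (7,5,13) with a≤c, −a<b≤a
flip sign back: reduced form of g is (-7,-5,-13)
reduced forms (-7, -5, -13) vs (-7, -5, -13) ⇒ equivalent

yes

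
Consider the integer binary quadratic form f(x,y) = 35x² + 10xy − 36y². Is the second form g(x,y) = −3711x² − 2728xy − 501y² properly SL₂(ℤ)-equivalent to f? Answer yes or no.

D₁ = 5140, D₂ = 5140
river cycle of f (length 58): (-36, 62, 9), (9, 64, -29), (-29, 52, 21), (21, 32, -49), (-49, 66, 4), (4, 70, -15), (-15, 50, 44), (44, 38, -21), (-21, 46, 36), (36, 26, -31), … (48 more)
river cycle of g (length 58): (-36, 62, 9), (9, 64, -29), (-29, 52, 21), (21, 32, -49), (-49, 66, 4), (4, 70, -15), (-15, 50, 44), (44, 38, -21), (-21, 46, 36), (36, 26, -31), … (48 more)
cycles coincide ⇒ equivalent

yes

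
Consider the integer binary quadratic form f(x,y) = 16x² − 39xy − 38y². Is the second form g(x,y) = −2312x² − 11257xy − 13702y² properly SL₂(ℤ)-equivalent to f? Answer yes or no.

D₁ = 3953, D₂ = 3953
river cycle of f (length 40): (-38, 39, 16), (16, 57, -11), (-11, 53, 26), (26, 51, -13), (-13, 53, 22), (22, 35, -31), (-31, 27, 26), (26, 25, -32), (-32, 39, 19), (19, 37, -34), … (30 more)
river cycle of g (length 40): (-38, 39, 16), (16, 57, -11), (-11, 53, 26), (26, 51, -13), (-13, 53, 22), (22, 35, -31), (-31, 27, 26), (26, 25, -32), (-32, 39, 19), (19, 37, -34), … (30 more)
cycles coincide ⇒ equivalent

yes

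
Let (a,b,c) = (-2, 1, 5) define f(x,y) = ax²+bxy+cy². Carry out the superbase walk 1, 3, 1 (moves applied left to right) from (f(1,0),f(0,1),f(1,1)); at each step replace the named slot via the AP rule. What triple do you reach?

start (-2,5,4) = (f(1,0),f(0,1),f(1,1))
replace slot 1: 2·(5+4) − (-2) = 20 → (20,5,4)
replace slot 3: 2·(20+5) − 4 = 46 → (20,5,46)
replace slot 1: 2·(5+46) − 20 = 82 → (82,5,46)

82,5,46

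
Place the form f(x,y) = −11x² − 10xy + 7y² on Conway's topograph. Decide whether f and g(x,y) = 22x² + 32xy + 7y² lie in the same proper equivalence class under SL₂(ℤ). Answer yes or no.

D₁ = 408, D₂ = 408
river cycle of f (length 6): (7, 10, -11), (-11, 12, 6), (6, 12, -11), (-11, 10, 7), (7, 18, -3), (-3, 18, 7)
river cycle of g (length 6): (7, 10, -11), (-11, 12, 6), (6, 12, -11), (-11, 10, 7), (7, 18, -3), (-3, 18, 7)
cycles coincide ⇒ equivalent

yes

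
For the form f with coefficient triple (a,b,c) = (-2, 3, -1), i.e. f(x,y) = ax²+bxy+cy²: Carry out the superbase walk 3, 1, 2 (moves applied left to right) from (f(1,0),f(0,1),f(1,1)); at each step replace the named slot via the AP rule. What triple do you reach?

start (-2,-1,0) = (f(1,0),f(0,1),f(1,1))
replace slot 3: 2·((-2)+(-1)) − 0 = -6 → (-2,-1,-6)
replace slot 1: 2·((-1)+(-6)) − (-2) = -12 → (-12,-1,-6)
replace slot 2: 2·((-12)+(-6)) − (-1) = -35 → (-12,-35,-6)

-12,-35,-6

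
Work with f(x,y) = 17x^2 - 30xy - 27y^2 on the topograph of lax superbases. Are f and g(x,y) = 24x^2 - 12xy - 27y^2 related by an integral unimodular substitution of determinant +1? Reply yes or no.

D₁ = 2736, D₂ = 2736
river cycle of f (length 14): (-27, 30, 17), (17, 38, -19), (-19, 38, 17), (17, 30, -27), (-27, 24, 20), (20, 16, -31), (-31, 46, 5), (5, 44, -40), (-40, 36, 9), (9, 36, -40), … (4 more)
river cycle of g (length 12): (-27, 12, 24), (24, 36, -15), (-15, 24, 36), (36, 48, -3), (-3, 48, 36), (36, 24, -15), (-15, 36, 24), (24, 12, -27), (-27, 42, 9), (9, 48, -12), … (2 more)
cycles differ ⇒ inequivalent

no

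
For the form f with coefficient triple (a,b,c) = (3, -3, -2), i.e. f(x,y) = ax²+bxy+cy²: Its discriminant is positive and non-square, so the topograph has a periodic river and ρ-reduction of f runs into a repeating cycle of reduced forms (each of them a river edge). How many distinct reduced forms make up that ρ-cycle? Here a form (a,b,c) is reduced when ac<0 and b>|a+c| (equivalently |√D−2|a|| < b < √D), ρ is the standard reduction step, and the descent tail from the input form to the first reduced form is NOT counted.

D = 33, ⌊√D⌋ = 5
descent: ρ → (-2,3,3)  [lands on river]
river: ρ → (3,3,-2)
river: ρ → (-2,5,1)
river: ρ → (1,5,-2)
ρ-cycle length = 4 (tail of 1 descent step not counted)

4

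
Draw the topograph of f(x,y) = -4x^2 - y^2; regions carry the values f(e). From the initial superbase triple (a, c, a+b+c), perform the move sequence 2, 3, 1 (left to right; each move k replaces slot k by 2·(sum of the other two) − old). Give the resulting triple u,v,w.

start (-4,-1,-5) = (f(1,0),f(0,1),f(1,1))
replace slot 2: 2·((-4)+(-5)) − (-1) = -17 → (-4,-17,-5)
replace slot 3: 2·((-4)+(-17)) − (-5) = -37 → (-4,-17,-37)
replace slot 1: 2·((-17)+(-37)) − (-4) = -104 → (-104,-17,-37)

-104,-17,-37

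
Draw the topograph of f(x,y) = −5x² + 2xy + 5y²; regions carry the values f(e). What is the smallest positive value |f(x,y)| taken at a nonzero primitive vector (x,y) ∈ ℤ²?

river: ρ → (5,8,-2)
river: ρ → (-2,8,5)
river: ρ → (5,2,-5)
river: ρ → (-5,8,2)
river: ρ → (2,8,-5)
river: ρ → (-5,2,5)
closes: descent 0, river 6
min |a| on river = 2

2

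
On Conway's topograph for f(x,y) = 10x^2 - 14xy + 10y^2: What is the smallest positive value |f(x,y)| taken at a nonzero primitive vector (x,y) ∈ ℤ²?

translate: b→6 (≡-14 mod 20), so (10,-14,10)→(10,6,6)
flip: (10,6,6)→(6,-6,10)
translate: b→6 (≡-6 mod 12), so (6,-6,10)→(6,6,10)
reduced (well bottom): (6,6,10) with a≤c, −a<b≤a
well minimum = a = 6

6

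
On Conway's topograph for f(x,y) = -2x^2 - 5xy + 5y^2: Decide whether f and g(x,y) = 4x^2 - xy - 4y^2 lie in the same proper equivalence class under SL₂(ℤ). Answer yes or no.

D₁ = 65, D₂ = 65
river cycle of f (length 6): (5, 5, -2), (-2, 7, 2), (2, 5, -5), (-5, 5, 2), (2, 7, -2), (-2, 5, 5)
river cycle of g (length 6): (-4, 1, 4), (4, 7, -1), (-1, 7, 4), (4, 1, -4), (-4, 7, 1), (1, 7, -4)
cycles differ ⇒ inequivalent

no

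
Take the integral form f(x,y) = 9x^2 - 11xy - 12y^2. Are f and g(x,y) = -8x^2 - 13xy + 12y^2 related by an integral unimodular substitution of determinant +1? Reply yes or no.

D₁ = 553, D₂ = 553
river cycle of f (length 26): (-12, 11, 9), (9, 7, -14), (-14, 21, 2), (2, 23, -3), (-3, 19, 16), (16, 13, -6), (-6, 23, 1), (1, 23, -6), (-6, 13, 16), (16, 19, -3), … (16 more)
river cycle of g (length 26): (12, 13, -8), (-8, 19, 6), (6, 17, -11), (-11, 5, 12), (12, 19, -4), (-4, 21, 7), (7, 21, -4), (-4, 19, 12), (12, 5, -11), (-11, 17, 6), … (16 more)
cycles differ ⇒ inequivalent

no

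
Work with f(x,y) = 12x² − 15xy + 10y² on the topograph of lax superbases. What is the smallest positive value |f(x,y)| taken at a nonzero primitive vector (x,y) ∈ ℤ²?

translate: b→9 (≡-15 mod 24), so (12,-15,10)→(12,9,7)
flip: (12,9,7)→(7,-9,12)
translate: b→5 (≡-9 mod 14), so (7,-9,12)→(7,5,10)
reduced (well bottom): (7,5,10) with a≤c, −a<b≤a
well minimum = a = 7

7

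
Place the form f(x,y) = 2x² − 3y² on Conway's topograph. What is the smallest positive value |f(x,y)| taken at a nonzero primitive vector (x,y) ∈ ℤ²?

descent: ρ → (-3,0,2)
descent: ρ → (2,4,-1)  [lands on river]
river: ρ → (-1,4,2)
closes: descent 2, river 2
min |a| on river = 1

1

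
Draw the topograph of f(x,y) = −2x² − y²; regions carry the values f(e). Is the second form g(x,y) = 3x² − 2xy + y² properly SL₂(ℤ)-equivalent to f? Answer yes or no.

D₁ = -8, D₂ = -8
f is negative-definite; reduce −f:
−f: flip: (2,0,1)→(1,0,2)
−f: reduced (well bottom): (1,0,2) with a≤c, −a<b≤a
flip sign back: reduced form of f is (-1,0,-2)
g: flip: (3,-2,1)→(1,2,3)
g: translate: b→0 (≡2 mod 2), so (1,2,3)→(1,0,2)
g: reduced (well bottom): (1,0,2) with a≤c, −a<b≤a
reduced forms (-1, 0, -2) vs (1, 0, 2) ⇒ inequivalent

no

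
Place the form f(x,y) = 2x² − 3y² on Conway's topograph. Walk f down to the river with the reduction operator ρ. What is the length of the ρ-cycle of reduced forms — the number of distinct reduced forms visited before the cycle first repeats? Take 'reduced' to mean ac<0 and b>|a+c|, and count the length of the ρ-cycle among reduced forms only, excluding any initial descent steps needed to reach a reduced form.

D = 24, ⌊√D⌋ = 4
descent: ρ → (-3,0,2)
descent: ρ → (2,4,-1)  [lands on river]
river: ρ → (-1,4,2)
ρ-cycle length = 2 (tail of 2 descent steps not counted)

2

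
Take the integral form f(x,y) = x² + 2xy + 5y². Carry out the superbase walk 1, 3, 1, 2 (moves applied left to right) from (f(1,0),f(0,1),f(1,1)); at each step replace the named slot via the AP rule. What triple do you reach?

start (1,5,8) = (f(1,0),f(0,1),f(1,1))
replace slot 1: 2·(5+8) − 1 = 25 → (25,5,8)
replace slot 3: 2·(25+5) − 8 = 52 → (25,5,52)
replace slot 1: 2·(5+52) − 25 = 89 → (89,5,52)
replace slot 2: 2·(89+52) − 5 = 277 → (89,277,52)

89,277,52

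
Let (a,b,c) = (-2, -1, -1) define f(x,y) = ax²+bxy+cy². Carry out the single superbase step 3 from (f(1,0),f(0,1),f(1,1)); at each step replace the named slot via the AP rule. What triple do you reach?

start (-2,-1,-4) = (f(1,0),f(0,1),f(1,1))
replace slot 3: 2·((-2)+(-1)) − (-4) = -2 → (-2,-1,-2)

-2,-1,-2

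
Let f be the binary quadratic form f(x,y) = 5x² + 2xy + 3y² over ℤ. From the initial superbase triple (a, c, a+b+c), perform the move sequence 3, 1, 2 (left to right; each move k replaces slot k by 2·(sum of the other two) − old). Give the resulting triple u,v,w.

start (5,3,10) = (f(1,0),f(0,1),f(1,1))
replace slot 3: 2·(5+3) − 10 = 6 → (5,3,6)
replace slot 1: 2·(3+6) − 5 = 13 → (13,3,6)
replace slot 2: 2·(13+6) − 3 = 35 → (13,35,6)

13,35,6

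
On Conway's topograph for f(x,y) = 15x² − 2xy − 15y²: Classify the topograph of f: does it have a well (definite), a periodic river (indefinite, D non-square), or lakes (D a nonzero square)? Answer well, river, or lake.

D = b²−4ac = (-2)² − 4·15·(-15) = 904
D > 0 non-square ⇒ indefinite ⇒ periodic river

river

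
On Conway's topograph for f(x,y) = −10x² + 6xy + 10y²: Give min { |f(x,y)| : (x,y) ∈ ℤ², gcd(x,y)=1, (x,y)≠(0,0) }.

river: ρ → (10,14,-6)
river: ρ → (-6,10,14)
river: ρ → (14,18,-2)
river: ρ → (-2,18,14)
river: ρ → (14,10,-6)
river: ρ → (-6,14,10)
river: ρ → (10,6,-10)
river: ρ → (-10,14,6)
river: ρ → (6,10,-14)
river: ρ → (-14,18,2)
river: ρ → (2,18,-14)
river: ρ → (-14,10,6)
river: ρ → (6,14,-10)
river: ρ → (-10,6,10)
closes: descent 0, river 14
min |a| on river = 2

2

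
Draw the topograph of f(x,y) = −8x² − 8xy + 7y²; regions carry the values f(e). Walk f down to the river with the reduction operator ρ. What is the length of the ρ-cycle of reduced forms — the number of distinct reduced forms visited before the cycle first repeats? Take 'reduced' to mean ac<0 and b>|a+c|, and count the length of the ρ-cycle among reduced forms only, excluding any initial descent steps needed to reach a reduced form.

D = 288, ⌊√D⌋ = 16
descent: ρ → (7,8,-8)  [lands on river]
river: ρ → (-8,8,7)
river: ρ → (7,6,-9)
river: ρ → (-9,12,4)
river: ρ → (4,12,-9)
river: ρ → (-9,6,7)
ρ-cycle length = 6 (tail of 1 descent step not counted)

6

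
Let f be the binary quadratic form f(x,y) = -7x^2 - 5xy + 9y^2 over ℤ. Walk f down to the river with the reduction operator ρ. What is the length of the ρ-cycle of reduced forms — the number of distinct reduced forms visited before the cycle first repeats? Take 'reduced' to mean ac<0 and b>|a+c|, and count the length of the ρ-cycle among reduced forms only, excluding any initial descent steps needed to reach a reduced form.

D = 277, ⌊√D⌋ = 16
descent: ρ → (9,5,-7)  [lands on river]
river: ρ → (-7,9,7)
river: ρ → (7,5,-9)
river: ρ → (-9,13,3)
river: ρ → (3,11,-13)
river: ρ → (-13,15,1)
river: ρ → (1,15,-13)
river: ρ → (-13,11,3)
river: ρ → (3,13,-9)
river: ρ → (-9,5,7)
river: ρ → (7,9,-7)
river: ρ → (-7,5,9)
river: ρ → (9,13,-3)
river: ρ → (-3,11,13)
river: ρ → (13,15,-1)
river: ρ → (-1,15,13)
river: ρ → (13,11,-3)
river: ρ → (-3,13,9)
ρ-cycle length = 18 (tail of 1 descent step not counted)

18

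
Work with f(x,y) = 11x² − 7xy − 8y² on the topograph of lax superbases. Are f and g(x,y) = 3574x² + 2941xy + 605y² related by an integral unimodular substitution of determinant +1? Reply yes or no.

D₁ = 401, D₂ = 401
river cycle of f (length 10): (-8, 7, 11), (11, 15, -4), (-4, 17, 7), (7, 11, -10), (-10, 9, 8), (8, 7, -11), (-11, 15, 4), (4, 17, -7), (-7, 11, 10), (10, 9, -8)
river cycle of g (length 10): (11, 15, -4), (-4, 17, 7), (7, 11, -10), (-10, 9, 8), (8, 7, -11), (-11, 15, 4), (4, 17, -7), (-7, 11, 10), (10, 9, -8), (-8, 7, 11)
cycles coincide ⇒ equivalent

yes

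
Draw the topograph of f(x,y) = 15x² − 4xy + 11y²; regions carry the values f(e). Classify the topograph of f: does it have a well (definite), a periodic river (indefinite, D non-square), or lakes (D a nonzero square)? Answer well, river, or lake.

D = b²−4ac = (-4)² − 4·15·11 = -644
D < 0 ⇒ definite ⇒ every region one sign ⇒ single well

well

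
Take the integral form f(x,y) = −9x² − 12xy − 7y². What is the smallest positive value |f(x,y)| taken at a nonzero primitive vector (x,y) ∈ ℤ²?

translate: b→-6 (≡12 mod 18), so (9,12,7)→(9,-6,4)
flip: (9,-6,4)→(4,6,9)
translate: b→-2 (≡6 mod 8), so (4,6,9)→(4,-2,7)
reduced (well bottom): (4,-2,7) with a≤c, −a<b≤a
well minimum |f| = |-4| = 4 (negative-definite)

4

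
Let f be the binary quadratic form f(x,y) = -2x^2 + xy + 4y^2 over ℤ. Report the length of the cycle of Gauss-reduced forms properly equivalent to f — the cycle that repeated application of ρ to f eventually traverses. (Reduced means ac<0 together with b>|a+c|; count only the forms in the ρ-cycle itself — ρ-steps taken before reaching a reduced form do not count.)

D = 33, ⌊√D⌋ = 5
descent: ρ → (4,-1,-2)
descent: ρ → (-2,5,1)  [lands on river]
river: ρ → (1,5,-2)
river: ρ → (-2,3,3)
river: ρ → (3,3,-2)
ρ-cycle length = 4 (tail of 2 descent steps not counted)

4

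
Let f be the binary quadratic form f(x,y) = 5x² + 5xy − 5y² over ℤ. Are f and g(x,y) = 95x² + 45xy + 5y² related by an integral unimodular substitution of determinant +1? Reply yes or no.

D₁ = 125, D₂ = 125
river cycle of f (length 2): (-5, 5, 5), (5, 5, -5)
river cycle of g (length 2): (5, 5, -5), (-5, 5, 5)
cycles coincide ⇒ equivalent

yes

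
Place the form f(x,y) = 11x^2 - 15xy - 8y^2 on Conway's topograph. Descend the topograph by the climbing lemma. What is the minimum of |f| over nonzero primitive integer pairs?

descent: ρ → (-8,15,11)  [lands on river]
river: ρ → (11,7,-12)
river: ρ → (-12,17,6)
river: ρ → (6,19,-9)
river: ρ → (-9,17,8)
river: ρ → (8,15,-11)
river: ρ → (-11,7,12)
river: ρ → (12,17,-6)
river: ρ → (-6,19,9)
river: ρ → (9,17,-8)
closes: descent 1, river 10
min |a| on river = 6

6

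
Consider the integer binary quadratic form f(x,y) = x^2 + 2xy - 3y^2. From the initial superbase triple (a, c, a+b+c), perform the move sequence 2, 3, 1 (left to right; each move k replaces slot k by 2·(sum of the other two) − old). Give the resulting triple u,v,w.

start (1,-3,0) = (f(1,0),f(0,1),f(1,1))
replace slot 2: 2·(1+0) − (-3) = 5 → (1,5,0)
replace slot 3: 2·(1+5) − 0 = 12 → (1,5,12)
replace slot 1: 2·(5+12) − 1 = 33 → (33,5,12)

33,5,12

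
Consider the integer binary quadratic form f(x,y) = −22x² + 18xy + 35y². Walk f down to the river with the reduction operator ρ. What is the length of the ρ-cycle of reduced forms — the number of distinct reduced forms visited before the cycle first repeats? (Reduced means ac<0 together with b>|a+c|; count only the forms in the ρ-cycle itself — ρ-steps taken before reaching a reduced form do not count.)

D = 3404, ⌊√D⌋ = 58
river: ρ → (35,52,-5)
river: ρ → (-5,58,2)
river: ρ → (2,58,-5)
river: ρ → (-5,52,35)
river: ρ → (35,18,-22)
river: ρ → (-22,26,31)
river: ρ → (31,36,-17)
river: ρ → (-17,32,35)
river: ρ → (35,38,-14)
river: ρ → (-14,46,23)
river: ρ → (23,46,-14)
river: ρ → (-14,38,35)
river: ρ → (35,32,-17)
river: ρ → (-17,36,31)
river: ρ → (31,26,-22)
river: ρ → (-22,18,35)
ρ-cycle length = 16 (tail of 0 descent steps not counted)

16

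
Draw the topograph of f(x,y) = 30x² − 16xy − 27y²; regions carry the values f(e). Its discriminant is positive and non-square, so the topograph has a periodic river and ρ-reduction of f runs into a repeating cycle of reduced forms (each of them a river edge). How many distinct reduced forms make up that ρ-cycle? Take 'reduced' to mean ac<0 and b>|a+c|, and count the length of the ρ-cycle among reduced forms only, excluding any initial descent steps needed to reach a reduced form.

D = 3496, ⌊√D⌋ = 59
descent: ρ → (-27,16,30)  [lands on river]
river: ρ → (30,44,-13)
river: ρ → (-13,34,45)
river: ρ → (45,56,-2)
river: ρ → (-2,56,45)
river: ρ → (45,34,-13)
river: ρ → (-13,44,30)
river: ρ → (30,16,-27)
river: ρ → (-27,38,19)
river: ρ → (19,38,-27)
ρ-cycle length = 10 (tail of 1 descent step not counted)

10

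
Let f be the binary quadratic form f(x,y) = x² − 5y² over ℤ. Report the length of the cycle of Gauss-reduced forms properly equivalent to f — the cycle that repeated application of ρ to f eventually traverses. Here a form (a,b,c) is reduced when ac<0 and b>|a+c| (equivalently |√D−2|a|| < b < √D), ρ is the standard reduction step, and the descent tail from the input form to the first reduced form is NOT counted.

D = 20, ⌊√D⌋ = 4
descent: ρ → (-5,0,1)
descent: ρ → (1,4,-1)  [lands on river]
river: ρ → (-1,4,1)
ρ-cycle length = 2 (tail of 2 descent steps not counted)

2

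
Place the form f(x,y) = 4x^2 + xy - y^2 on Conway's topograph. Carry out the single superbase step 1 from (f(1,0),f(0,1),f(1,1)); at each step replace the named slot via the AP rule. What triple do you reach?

start (4,-1,4) = (f(1,0),f(0,1),f(1,1))
replace slot 1: 2·((-1)+4) − 4 = 2 → (2,-1,4)

2,-1,4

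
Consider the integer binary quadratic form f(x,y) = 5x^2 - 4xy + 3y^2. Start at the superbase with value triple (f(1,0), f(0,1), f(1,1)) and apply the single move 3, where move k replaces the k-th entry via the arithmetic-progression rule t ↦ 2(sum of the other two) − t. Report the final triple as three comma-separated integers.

start (5,3,4) = (f(1,0),f(0,1),f(1,1))
replace slot 3: 2·(5+3) − 4 = 12 → (5,3,12)

5,3,12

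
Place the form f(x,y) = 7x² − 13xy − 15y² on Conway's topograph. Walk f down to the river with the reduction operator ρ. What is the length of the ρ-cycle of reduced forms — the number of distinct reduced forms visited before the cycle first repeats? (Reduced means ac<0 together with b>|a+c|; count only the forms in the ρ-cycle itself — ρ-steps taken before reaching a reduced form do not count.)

D = 589, ⌊√D⌋ = 24
descent: ρ → (-15,13,7)  [lands on river]
river: ρ → (7,15,-13)
river: ρ → (-13,11,9)
river: ρ → (9,7,-15)
river: ρ → (-15,23,1)
river: ρ → (1,23,-15)
river: ρ → (-15,7,9)
river: ρ → (9,11,-13)
river: ρ → (-13,15,7)
river: ρ → (7,13,-15)
river: ρ → (-15,17,5)
river: ρ → (5,23,-3)
river: ρ → (-3,19,19)
river: ρ → (19,19,-3)
river: ρ → (-3,23,5)
river: ρ → (5,17,-15)
ρ-cycle length = 16 (tail of 1 descent step not counted)

16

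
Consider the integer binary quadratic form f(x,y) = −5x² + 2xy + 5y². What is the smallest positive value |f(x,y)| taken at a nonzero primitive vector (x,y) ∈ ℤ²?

river: ρ → (5,8,-2)
river: ρ → (-2,8,5)
river: ρ → (5,2,-5)
river: ρ → (-5,8,2)
river: ρ → (2,8,-5)
river: ρ → (-5,2,5)
closes: descent 0, river 6
min |a| on river = 2

2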